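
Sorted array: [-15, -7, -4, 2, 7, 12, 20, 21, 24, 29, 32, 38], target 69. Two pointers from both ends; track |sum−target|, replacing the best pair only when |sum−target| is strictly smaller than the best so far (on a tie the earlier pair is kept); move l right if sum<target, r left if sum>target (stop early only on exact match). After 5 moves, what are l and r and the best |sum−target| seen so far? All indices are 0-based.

l=5, r=11, best |Δ|=24

l=0 r=11: -15+38=23 d=46 *, l++
l=1 r=11: -7+38=31 d=38 *, l++
l=2 r=11: -4+38=34 d=35 *, l++
l=3 r=11: 2+38=40 d=29 *, l++
l=4 r=11: 7+38=45 d=24 *, l++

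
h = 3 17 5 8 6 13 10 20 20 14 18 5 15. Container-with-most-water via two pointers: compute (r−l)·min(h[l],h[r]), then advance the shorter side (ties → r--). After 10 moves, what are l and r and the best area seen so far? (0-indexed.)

[0,12] min(3,15)*12=36 best=36 * → l++
[1,12] min(17,15)*11=165 best=165 * → r--
[1,11] min(17,5)*10=50 best=165 → r--
[1,10] min(17,18)*9=153 best=165 → l++
[2,10] min(5,18)*8=40 best=165 → l++
[3,10] min(8,18)*7=56 best=165 → l++
[4,10] min(6,18)*6=36 best=165 → l++
[5,10] min(13,18)*5=65 best=165 → l++
[6,10] min(10,18)*4=40 best=165 → l++
[7,10] min(20,18)*3=54 best=165 → r--

l=7, r=9, best area=165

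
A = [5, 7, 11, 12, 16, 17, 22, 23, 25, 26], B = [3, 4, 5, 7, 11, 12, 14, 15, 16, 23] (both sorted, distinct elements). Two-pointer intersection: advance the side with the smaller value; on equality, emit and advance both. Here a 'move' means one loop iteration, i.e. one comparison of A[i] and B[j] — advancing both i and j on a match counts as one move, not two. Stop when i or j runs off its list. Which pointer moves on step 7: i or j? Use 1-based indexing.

i=1 j=1: 5>3, j++
i=1 j=2: 5>4, j++
i=1 j=3: 5==5 emit, i++,j++
i=2 j=4: 7==7 emit, i++,j++
i=3 j=5: 11==11 emit, i++,j++
i=4 j=6: 12==12 emit, i++,j++
i=5 j=7: 16>14, j++

j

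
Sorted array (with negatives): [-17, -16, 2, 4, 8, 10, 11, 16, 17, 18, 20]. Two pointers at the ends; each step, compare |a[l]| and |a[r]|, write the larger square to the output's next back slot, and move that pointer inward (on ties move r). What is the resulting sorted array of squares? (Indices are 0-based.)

[4, 16, 64, 100, 121, 256, 256, 289, 289, 324, 400]

l=0 r=10: |-17|<=|20| out[10]=400, r--
l=0 r=9: |-17|<=|18| out[9]=324, r--
l=0 r=8: |-17|<=|17| out[8]=289, r--
l=0 r=7: |-17|>|16| out[7]=289, l++
l=1 r=7: |-16|<=|16| out[6]=256, r--
l=1 r=6: |-16|>|11| out[5]=256, l++
l=2 r=6: |2|<=|11| out[4]=121, r--
l=2 r=5: |2|<=|10| out[3]=100, r--
l=2 r=4: |2|<=|8| out[2]=64, r--
l=2 r=3: |2|<=|4| out[1]=16, r--
l=2 r=2: |2|<=|2| out[0]=4, r--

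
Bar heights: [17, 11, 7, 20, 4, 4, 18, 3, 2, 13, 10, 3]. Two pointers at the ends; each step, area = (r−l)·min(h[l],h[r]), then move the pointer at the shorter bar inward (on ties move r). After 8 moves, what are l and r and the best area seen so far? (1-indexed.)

[1,12] min(17,3)*11=33 best=33 * → r--
[1,11] min(17,10)*10=100 best=100 * → r--
[1,10] min(17,13)*9=117 best=117 * → r--
[1,9] min(17,2)*8=16 best=117 → r--
[1,8] min(17,3)*7=21 best=117 → r--
[1,7] min(17,18)*6=102 best=117 → l++
[2,7] min(11,18)*5=55 best=117 → l++
[3,7] min(7,18)*4=28 best=117 → l++

l=4, r=7, best area=117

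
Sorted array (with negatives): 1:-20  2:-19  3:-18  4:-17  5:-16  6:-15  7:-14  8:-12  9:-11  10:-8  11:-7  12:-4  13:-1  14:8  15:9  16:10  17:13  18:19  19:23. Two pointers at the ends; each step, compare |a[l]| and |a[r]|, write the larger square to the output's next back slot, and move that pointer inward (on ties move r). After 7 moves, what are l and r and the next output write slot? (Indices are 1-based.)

[1,19] |-20|<=|23| out[19]=529 → r--
[1,18] |-20|>|19| out[18]=400 → l++
[2,18] |-19|<=|19| out[17]=361 → r--
[2,17] |-19|>|13| out[16]=361 → l++
[3,17] |-18|>|13| out[15]=324 → l++
[4,17] |-17|>|13| out[14]=289 → l++
[5,17] |-16|>|13| out[13]=256 → l++

l=6, r=17, next write slot=12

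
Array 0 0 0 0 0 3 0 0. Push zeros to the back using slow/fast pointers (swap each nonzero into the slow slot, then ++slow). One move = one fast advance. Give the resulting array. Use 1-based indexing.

[3, 0, 0, 0, 0, 0, 0, 0]

slow=1 fast=1: a[fast]=0, fast++
slow=1 fast=2: a[fast]=0, fast++
slow=1 fast=3: a[fast]=0, fast++
slow=1 fast=4: a[fast]=0, fast++
slow=1 fast=5: a[fast]=0, fast++
slow=1 fast=6: a[fast]=3≠0 swap→a[1]=3, slow++,fast++
slow=2 fast=7: a[fast]=0, fast++
slow=2 fast=8: a[fast]=0, fast++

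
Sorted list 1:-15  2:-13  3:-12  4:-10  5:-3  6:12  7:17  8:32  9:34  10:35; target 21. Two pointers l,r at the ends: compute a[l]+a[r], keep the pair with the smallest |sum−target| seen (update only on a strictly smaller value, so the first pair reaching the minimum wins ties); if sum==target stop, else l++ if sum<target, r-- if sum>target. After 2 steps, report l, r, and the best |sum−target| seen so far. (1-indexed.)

[1,10] -15+35=20 d=1 * → l++
[2,10] -13+35=22 d=1 → r--

l=2, r=9, best |Δ|=1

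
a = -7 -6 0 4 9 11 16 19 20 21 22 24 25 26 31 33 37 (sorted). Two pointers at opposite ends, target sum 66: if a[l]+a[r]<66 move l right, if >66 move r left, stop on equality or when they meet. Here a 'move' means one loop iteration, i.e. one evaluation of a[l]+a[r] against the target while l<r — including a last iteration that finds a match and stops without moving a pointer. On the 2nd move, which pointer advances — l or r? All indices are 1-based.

l

[1,17] -7+37=30 <66 → l++
[2,17] -6+37=31 <66 → l++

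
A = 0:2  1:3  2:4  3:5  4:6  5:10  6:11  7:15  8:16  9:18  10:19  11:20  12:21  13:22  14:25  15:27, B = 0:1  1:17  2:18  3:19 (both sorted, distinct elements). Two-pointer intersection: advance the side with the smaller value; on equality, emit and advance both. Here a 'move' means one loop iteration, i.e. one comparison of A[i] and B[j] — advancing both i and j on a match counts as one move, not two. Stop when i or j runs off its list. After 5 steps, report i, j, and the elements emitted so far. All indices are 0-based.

i=4, j=1, emitted=[]

[i=0,j=0] 2>1 → j++
[i=0,j=1] 2<17 → i++
[i=1,j=1] 3<17 → i++
[i=2,j=1] 4<17 → i++
[i=3,j=1] 5<17 → i++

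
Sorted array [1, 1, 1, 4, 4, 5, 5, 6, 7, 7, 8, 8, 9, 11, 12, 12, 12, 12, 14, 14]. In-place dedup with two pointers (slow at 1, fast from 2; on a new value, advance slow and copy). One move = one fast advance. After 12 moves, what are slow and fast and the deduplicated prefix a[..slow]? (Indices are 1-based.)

slow=7, fast=14, prefix=[1, 4, 5, 6, 7, 8, 9]

(s=1,f=2) a[fast]=1=a[slow] dup → fast++
(s=1,f=3) a[fast]=1=a[slow] dup → fast++
(s=1,f=4) a[fast]=4≠a[slow]=1 write a[2]=4 → slow++,fast++
(s=2,f=5) a[fast]=4=a[slow] dup → fast++
(s=2,f=6) a[fast]=5≠a[slow]=4 write a[3]=5 → slow++,fast++
(s=3,f=7) a[fast]=5=a[slow] dup → fast++
(s=3,f=8) a[fast]=6≠a[slow]=5 write a[4]=6 → slow++,fast++
(s=4,f=9) a[fast]=7≠a[slow]=6 write a[5]=7 → slow++,fast++
(s=5,f=10) a[fast]=7=a[slow] dup → fast++
(s=5,f=11) a[fast]=8≠a[slow]=7 write a[6]=8 → slow++,fast++
(s=6,f=12) a[fast]=8=a[slow] dup → fast++
(s=6,f=13) a[fast]=9≠a[slow]=8 write a[7]=9 → slow++,fast++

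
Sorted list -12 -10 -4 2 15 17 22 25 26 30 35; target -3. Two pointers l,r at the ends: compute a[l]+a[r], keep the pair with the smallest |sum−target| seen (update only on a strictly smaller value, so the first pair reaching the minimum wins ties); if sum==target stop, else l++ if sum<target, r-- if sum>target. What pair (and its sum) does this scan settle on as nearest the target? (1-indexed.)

pair (-4, 2) with sum -2 (|Δ|=1)

l=1 r=11: -12+35=23 d=26 *, r--
l=1 r=10: -12+30=18 d=21 *, r--
l=1 r=9: -12+26=14 d=17 *, r--
l=1 r=8: -12+25=13 d=16 *, r--
l=1 r=7: -12+22=10 d=13 *, r--
l=1 r=6: -12+17=5 d=8 *, r--
l=1 r=5: -12+15=3 d=6 *, r--
l=1 r=4: -12+2=-10 d=7, l++
l=2 r=4: -10+2=-8 d=5 *, l++
l=3 r=4: -4+2=-2 d=1 *, r--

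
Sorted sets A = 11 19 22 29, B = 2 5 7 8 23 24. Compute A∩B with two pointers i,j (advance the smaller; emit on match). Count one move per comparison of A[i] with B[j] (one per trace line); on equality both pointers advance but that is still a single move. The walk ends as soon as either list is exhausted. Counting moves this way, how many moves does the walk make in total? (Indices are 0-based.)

[i=0,j=0] 11>2 → j++
[i=0,j=1] 11>5 → j++
[i=0,j=2] 11>7 → j++
[i=0,j=3] 11>8 → j++
[i=0,j=4] 11<23 → i++
[i=1,j=4] 19<23 → i++
[i=2,j=4] 22<23 → i++
[i=3,j=4] 29>23 → j++
[i=3,j=5] 29>24 → j++

9 moves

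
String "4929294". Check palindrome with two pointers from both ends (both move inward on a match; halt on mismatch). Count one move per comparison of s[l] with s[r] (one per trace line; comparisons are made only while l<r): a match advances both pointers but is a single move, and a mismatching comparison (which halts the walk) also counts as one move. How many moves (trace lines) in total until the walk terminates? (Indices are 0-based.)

3 moves

[0,6] '4'=='4' → l++,r--
[1,5] '9'=='9' → l++,r--
[2,4] '2'=='2' → l++,r--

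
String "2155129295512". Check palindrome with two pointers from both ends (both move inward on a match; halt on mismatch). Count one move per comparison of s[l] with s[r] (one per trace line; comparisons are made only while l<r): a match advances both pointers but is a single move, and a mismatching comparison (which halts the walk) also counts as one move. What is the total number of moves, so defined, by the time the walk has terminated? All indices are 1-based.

[1,13] '2'=='2' → l++,r--
[2,12] '1'=='1' → l++,r--
[3,11] '5'=='5' → l++,r--
[4,10] '5'=='5' → l++,r--
[5,9] '1'!='9' → stop

5 moves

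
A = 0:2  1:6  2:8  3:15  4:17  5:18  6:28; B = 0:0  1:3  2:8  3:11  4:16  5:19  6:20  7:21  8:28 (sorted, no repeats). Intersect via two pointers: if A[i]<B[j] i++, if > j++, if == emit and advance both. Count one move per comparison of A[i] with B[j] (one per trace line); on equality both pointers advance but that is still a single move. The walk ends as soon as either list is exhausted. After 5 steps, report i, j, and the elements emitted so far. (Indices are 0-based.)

[i=0,j=0] 2>0 → j++
[i=0,j=1] 2<3 → i++
[i=1,j=1] 6>3 → j++
[i=1,j=2] 6<8 → i++
[i=2,j=2] 8==8 emit → i++,j++

i=3, j=3, emitted=[8]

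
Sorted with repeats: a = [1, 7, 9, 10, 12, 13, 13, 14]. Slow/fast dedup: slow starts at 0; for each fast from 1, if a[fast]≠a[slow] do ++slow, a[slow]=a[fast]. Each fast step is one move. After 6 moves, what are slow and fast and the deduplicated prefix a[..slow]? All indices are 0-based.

(s=0,f=1) a[fast]=7≠a[slow]=1 write a[1]=7 → slow++,fast++
(s=1,f=2) a[fast]=9≠a[slow]=7 write a[2]=9 → slow++,fast++
(s=2,f=3) a[fast]=10≠a[slow]=9 write a[3]=10 → slow++,fast++
(s=3,f=4) a[fast]=12≠a[slow]=10 write a[4]=12 → slow++,fast++
(s=4,f=5) a[fast]=13≠a[slow]=12 write a[5]=13 → slow++,fast++
(s=5,f=6) a[fast]=13=a[slow] dup → fast++

slow=5, fast=7, prefix=[1, 7, 9, 10, 12, 13]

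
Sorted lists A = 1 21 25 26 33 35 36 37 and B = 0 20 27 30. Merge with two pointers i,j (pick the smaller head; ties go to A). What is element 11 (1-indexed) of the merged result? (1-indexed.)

[i=1,j=1] A[i]=1>B[j]=0 take 0 → j++
[i=1,j=2] A[i]=1<=B[j]=20 take 1 → i++
[i=2,j=2] A[i]=21>B[j]=20 take 20 → j++
[i=2,j=3] A[i]=21<=B[j]=27 take 21 → i++
[i=3,j=3] A[i]=25<=B[j]=27 take 25 → i++
[i=4,j=3] A[i]=26<=B[j]=27 take 26 → i++
[i=5,j=3] A[i]=33>B[j]=27 take 27 → j++
[i=5,j=4] A[i]=33>B[j]=30 take 30 → j++
[i=5,j=5] B done, take A[i]=33 → i++
[i=6,j=5] B done, take A[i]=35 → i++
[i=7,j=5] B done, take A[i]=36 → i++
[i=8,j=5] B done, take A[i]=37 → i++

merged[11] = 36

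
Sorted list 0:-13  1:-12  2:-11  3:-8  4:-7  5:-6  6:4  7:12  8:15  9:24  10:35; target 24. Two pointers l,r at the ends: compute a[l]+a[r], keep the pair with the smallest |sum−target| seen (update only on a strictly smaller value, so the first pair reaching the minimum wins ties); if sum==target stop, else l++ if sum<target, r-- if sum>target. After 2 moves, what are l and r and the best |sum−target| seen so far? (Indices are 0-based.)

[0,10] -13+35=22 d=2 * → l++
[1,10] -12+35=23 d=1 * → l++

l=2, r=10, best |Δ|=1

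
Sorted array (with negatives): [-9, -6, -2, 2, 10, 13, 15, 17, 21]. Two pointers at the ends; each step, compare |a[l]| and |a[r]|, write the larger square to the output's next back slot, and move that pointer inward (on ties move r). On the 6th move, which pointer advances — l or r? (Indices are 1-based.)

l=1 r=9: |-9|<=|21| out[9]=441, r--
l=1 r=8: |-9|<=|17| out[8]=289, r--
l=1 r=7: |-9|<=|15| out[7]=225, r--
l=1 r=6: |-9|<=|13| out[6]=169, r--
l=1 r=5: |-9|<=|10| out[5]=100, r--
l=1 r=4: |-9|>|2| out[4]=81, l++

l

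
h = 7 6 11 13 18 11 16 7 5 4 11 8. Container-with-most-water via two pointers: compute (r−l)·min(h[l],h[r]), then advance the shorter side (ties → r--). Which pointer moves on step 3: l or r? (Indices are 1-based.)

l=1 r=12: min(7,8)*11=77 best=77 *, l++
l=2 r=12: min(6,8)*10=60 best=77, l++
l=3 r=12: min(11,8)*9=72 best=77, r--

r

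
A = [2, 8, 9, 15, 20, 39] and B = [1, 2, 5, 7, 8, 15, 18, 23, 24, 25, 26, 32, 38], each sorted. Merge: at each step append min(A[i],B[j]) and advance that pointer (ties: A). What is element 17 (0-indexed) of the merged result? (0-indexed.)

merged[17] = 38

[i=0,j=0] A[i]=2>B[j]=1 take 1 → j++
[i=0,j=1] A[i]=2<=B[j]=2 take 2 → i++
[i=1,j=1] A[i]=8>B[j]=2 take 2 → j++
[i=1,j=2] A[i]=8>B[j]=5 take 5 → j++
[i=1,j=3] A[i]=8>B[j]=7 take 7 → j++
[i=1,j=4] A[i]=8<=B[j]=8 take 8 → i++
[i=2,j=4] A[i]=9>B[j]=8 take 8 → j++
[i=2,j=5] A[i]=9<=B[j]=15 take 9 → i++
[i=3,j=5] A[i]=15<=B[j]=15 take 15 → i++
[i=4,j=5] A[i]=20>B[j]=15 take 15 → j++
[i=4,j=6] A[i]=20>B[j]=18 take 18 → j++
[i=4,j=7] A[i]=20<=B[j]=23 take 20 → i++
[i=5,j=7] A[i]=39>B[j]=23 take 23 → j++
[i=5,j=8] A[i]=39>B[j]=24 take 24 → j++
[i=5,j=9] A[i]=39>B[j]=25 take 25 → j++
[i=5,j=10] A[i]=39>B[j]=26 take 26 → j++
[i=5,j=11] A[i]=39>B[j]=32 take 32 → j++
[i=5,j=12] A[i]=39>B[j]=38 take 38 → j++
[i=5,j=13] B done, take A[i]=39 → i++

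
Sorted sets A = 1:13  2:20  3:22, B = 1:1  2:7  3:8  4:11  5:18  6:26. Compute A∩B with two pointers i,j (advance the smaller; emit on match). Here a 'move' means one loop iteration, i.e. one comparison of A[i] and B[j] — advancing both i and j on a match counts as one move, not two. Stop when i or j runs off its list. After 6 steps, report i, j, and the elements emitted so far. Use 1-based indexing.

[i=1,j=1] 13>1 → j++
[i=1,j=2] 13>7 → j++
[i=1,j=3] 13>8 → j++
[i=1,j=4] 13>11 → j++
[i=1,j=5] 13<18 → i++
[i=2,j=5] 20>18 → j++

i=2, j=6, emitted=[]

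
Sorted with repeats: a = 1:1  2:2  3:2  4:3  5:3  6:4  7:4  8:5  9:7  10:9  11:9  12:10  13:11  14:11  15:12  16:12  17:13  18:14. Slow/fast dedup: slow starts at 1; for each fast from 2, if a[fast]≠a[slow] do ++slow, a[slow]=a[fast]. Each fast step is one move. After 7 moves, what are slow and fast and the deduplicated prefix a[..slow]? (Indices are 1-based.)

slow=5, fast=9, prefix=[1, 2, 3, 4, 5]

slow=1 fast=2: a[fast]=2≠a[slow]=1 write a[2]=2, slow++,fast++
slow=2 fast=3: a[fast]=2=a[slow] dup, fast++
slow=2 fast=4: a[fast]=3≠a[slow]=2 write a[3]=3, slow++,fast++
slow=3 fast=5: a[fast]=3=a[slow] dup, fast++
slow=3 fast=6: a[fast]=4≠a[slow]=3 write a[4]=4, slow++,fast++
slow=4 fast=7: a[fast]=4=a[slow] dup, fast++
slow=4 fast=8: a[fast]=5≠a[slow]=4 write a[5]=5, slow++,fast++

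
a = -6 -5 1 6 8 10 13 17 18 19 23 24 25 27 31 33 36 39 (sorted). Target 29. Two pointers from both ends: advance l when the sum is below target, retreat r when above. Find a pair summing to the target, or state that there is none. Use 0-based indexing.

(6, 23)

[0,17] -6+39=33 >29 → r--
[0,16] -6+36=30 >29 → r--
[0,15] -6+33=27 <29 → l++
[1,15] -5+33=28 <29 → l++
[2,15] 1+33=34 >29 → r--
[2,14] 1+31=32 >29 → r--
[2,13] 1+27=28 <29 → l++
[3,13] 6+27=33 >29 → r--
[3,12] 6+25=31 >29 → r--
[3,11] 6+24=30 >29 → r--
[3,10] 6+23=29 → found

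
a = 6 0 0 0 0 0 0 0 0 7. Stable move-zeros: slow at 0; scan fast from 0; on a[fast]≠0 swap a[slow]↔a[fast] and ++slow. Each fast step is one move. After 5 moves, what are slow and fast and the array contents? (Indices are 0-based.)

(s=0,f=0) a[fast]=6≠0 swap→a[0]=6 → slow++,fast++
(s=1,f=1) a[fast]=0 → fast++
(s=1,f=2) a[fast]=0 → fast++
(s=1,f=3) a[fast]=0 → fast++
(s=1,f=4) a[fast]=0 → fast++

slow=1, fast=5, a=[6, 0, 0, 0, 0, 0, 0, 0, 0, 7]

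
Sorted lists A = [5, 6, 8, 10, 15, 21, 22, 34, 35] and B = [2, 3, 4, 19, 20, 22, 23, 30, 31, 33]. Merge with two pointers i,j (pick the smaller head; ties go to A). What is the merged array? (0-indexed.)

[i=0,j=0] A[i]=5>B[j]=2 take 2 → j++
[i=0,j=1] A[i]=5>B[j]=3 take 3 → j++
[i=0,j=2] A[i]=5>B[j]=4 take 4 → j++
[i=0,j=3] A[i]=5<=B[j]=19 take 5 → i++
[i=1,j=3] A[i]=6<=B[j]=19 take 6 → i++
[i=2,j=3] A[i]=8<=B[j]=19 take 8 → i++
[i=3,j=3] A[i]=10<=B[j]=19 take 10 → i++
[i=4,j=3] A[i]=15<=B[j]=19 take 15 → i++
[i=5,j=3] A[i]=21>B[j]=19 take 19 → j++
[i=5,j=4] A[i]=21>B[j]=20 take 20 → j++
[i=5,j=5] A[i]=21<=B[j]=22 take 21 → i++
[i=6,j=5] A[i]=22<=B[j]=22 take 22 → i++
[i=7,j=5] A[i]=34>B[j]=22 take 22 → j++
[i=7,j=6] A[i]=34>B[j]=23 take 23 → j++
[i=7,j=7] A[i]=34>B[j]=30 take 30 → j++
[i=7,j=8] A[i]=34>B[j]=31 take 31 → j++
[i=7,j=9] A[i]=34>B[j]=33 take 33 → j++
[i=7,j=10] B done, take A[i]=34 → i++
[i=8,j=10] B done, take A[i]=35 → i++

[2, 3, 4, 5, 6, 8, 10, 15, 19, 20, 21, 22, 22, 23, 30, 31, 33, 34, 35]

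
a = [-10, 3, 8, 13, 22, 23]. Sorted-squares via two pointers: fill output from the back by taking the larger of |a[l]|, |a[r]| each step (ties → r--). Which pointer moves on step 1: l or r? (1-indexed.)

[1,6] |-10|<=|23| out[6]=529 → r--

r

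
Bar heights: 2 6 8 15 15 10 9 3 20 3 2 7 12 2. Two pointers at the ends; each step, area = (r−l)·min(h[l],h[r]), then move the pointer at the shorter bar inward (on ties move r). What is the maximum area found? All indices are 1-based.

max area = 108

[1,14] min(2,2)*13=26 best=26 * → r--
[1,13] min(2,12)*12=24 best=26 → l++
[2,13] min(6,12)*11=66 best=66 * → l++
[3,13] min(8,12)*10=80 best=80 * → l++
[4,13] min(15,12)*9=108 best=108 * → r--
[4,12] min(15,7)*8=56 best=108 → r--
[4,11] min(15,2)*7=14 best=108 → r--
[4,10] min(15,3)*6=18 best=108 → r--
[4,9] min(15,20)*5=75 best=108 → l++
[5,9] min(15,20)*4=60 best=108 → l++
[6,9] min(10,20)*3=30 best=108 → l++
[7,9] min(9,20)*2=18 best=108 → l++
[8,9] min(3,20)*1=3 best=108 → l++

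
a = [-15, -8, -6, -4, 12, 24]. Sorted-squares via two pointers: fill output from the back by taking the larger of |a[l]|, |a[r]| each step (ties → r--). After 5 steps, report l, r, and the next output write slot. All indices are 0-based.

l=3, r=3, next write slot=0

l=0 r=5: |-15|<=|24| out[5]=576, r--
l=0 r=4: |-15|>|12| out[4]=225, l++
l=1 r=4: |-8|<=|12| out[3]=144, r--
l=1 r=3: |-8|>|-4| out[2]=64, l++
l=2 r=3: |-6|>|-4| out[1]=36, l++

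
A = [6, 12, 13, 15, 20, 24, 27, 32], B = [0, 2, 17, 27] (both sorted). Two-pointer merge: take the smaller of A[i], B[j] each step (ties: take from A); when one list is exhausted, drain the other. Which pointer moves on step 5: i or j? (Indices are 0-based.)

[i=0,j=0] A[i]=6>B[j]=0 take 0 → j++
[i=0,j=1] A[i]=6>B[j]=2 take 2 → j++
[i=0,j=2] A[i]=6<=B[j]=17 take 6 → i++
[i=1,j=2] A[i]=12<=B[j]=17 take 12 → i++
[i=2,j=2] A[i]=13<=B[j]=17 take 13 → i++

i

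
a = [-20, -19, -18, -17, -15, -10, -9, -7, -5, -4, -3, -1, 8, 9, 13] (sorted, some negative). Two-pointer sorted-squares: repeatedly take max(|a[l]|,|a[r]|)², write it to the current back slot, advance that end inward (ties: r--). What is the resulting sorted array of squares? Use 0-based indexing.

[0,14] |-20|>|13| out[14]=400 → l++
[1,14] |-19|>|13| out[13]=361 → l++
[2,14] |-18|>|13| out[12]=324 → l++
[3,14] |-17|>|13| out[11]=289 → l++
[4,14] |-15|>|13| out[10]=225 → l++
[5,14] |-10|<=|13| out[9]=169 → r--
[5,13] |-10|>|9| out[8]=100 → l++
[6,13] |-9|<=|9| out[7]=81 → r--
[6,12] |-9|>|8| out[6]=81 → l++
[7,12] |-7|<=|8| out[5]=64 → r--
[7,11] |-7|>|-1| out[4]=49 → l++
[8,11] |-5|>|-1| out[3]=25 → l++
[9,11] |-4|>|-1| out[2]=16 → l++
[10,11] |-3|>|-1| out[1]=9 → l++
[11,11] |-1|<=|-1| out[0]=1 → r--

[1, 9, 16, 25, 49, 64, 81, 81, 100, 169, 225, 289, 324, 361, 400]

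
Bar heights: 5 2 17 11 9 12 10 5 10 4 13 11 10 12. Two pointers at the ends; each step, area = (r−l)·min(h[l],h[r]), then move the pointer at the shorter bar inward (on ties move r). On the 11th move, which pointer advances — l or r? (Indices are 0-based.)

[0,13] min(5,12)*13=65 best=65 * → l++
[1,13] min(2,12)*12=24 best=65 → l++
[2,13] min(17,12)*11=132 best=132 * → r--
[2,12] min(17,10)*10=100 best=132 → r--
[2,11] min(17,11)*9=99 best=132 → r--
[2,10] min(17,13)*8=104 best=132 → r--
[2,9] min(17,4)*7=28 best=132 → r--
[2,8] min(17,10)*6=60 best=132 → r--
[2,7] min(17,5)*5=25 best=132 → r--
[2,6] min(17,10)*4=40 best=132 → r--
[2,5] min(17,12)*3=36 best=132 → r--

r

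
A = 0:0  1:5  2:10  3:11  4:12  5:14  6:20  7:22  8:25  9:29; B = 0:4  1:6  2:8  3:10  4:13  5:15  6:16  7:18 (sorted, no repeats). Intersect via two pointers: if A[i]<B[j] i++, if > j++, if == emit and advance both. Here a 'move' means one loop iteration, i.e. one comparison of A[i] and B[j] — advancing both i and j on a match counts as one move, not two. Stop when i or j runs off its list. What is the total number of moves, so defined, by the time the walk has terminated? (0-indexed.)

i=0 j=0: 0<4, i++
i=1 j=0: 5>4, j++
i=1 j=1: 5<6, i++
i=2 j=1: 10>6, j++
i=2 j=2: 10>8, j++
i=2 j=3: 10==10 emit, i++,j++
i=3 j=4: 11<13, i++
i=4 j=4: 12<13, i++
i=5 j=4: 14>13, j++
i=5 j=5: 14<15, i++
i=6 j=5: 20>15, j++
i=6 j=6: 20>16, j++
i=6 j=7: 20>18, j++

13 moves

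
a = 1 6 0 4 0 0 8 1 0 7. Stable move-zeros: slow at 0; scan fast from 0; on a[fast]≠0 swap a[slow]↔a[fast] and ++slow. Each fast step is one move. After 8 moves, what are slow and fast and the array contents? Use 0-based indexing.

slow=5, fast=8, a=[1, 6, 4, 8, 1, 0, 0, 0, 0, 7]

(s=0,f=0) a[fast]=1≠0 swap→a[0]=1 → slow++,fast++
(s=1,f=1) a[fast]=6≠0 swap→a[1]=6 → slow++,fast++
(s=2,f=2) a[fast]=0 → fast++
(s=2,f=3) a[fast]=4≠0 swap→a[2]=4 → slow++,fast++
(s=3,f=4) a[fast]=0 → fast++
(s=3,f=5) a[fast]=0 → fast++
(s=3,f=6) a[fast]=8≠0 swap→a[3]=8 → slow++,fast++
(s=4,f=7) a[fast]=1≠0 swap→a[4]=1 → slow++,fast++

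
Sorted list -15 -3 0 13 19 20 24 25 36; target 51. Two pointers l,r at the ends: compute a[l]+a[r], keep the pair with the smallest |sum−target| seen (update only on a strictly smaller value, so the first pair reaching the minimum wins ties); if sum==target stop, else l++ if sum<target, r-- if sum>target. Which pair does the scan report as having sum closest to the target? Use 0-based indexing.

pair (13, 36) with sum 49 (|Δ|=2)

l=0 r=8: -15+36=21 d=30 *, l++
l=1 r=8: -3+36=33 d=18 *, l++
l=2 r=8: 0+36=36 d=15 *, l++
l=3 r=8: 13+36=49 d=2 *, l++
l=4 r=8: 19+36=55 d=4, r--
l=4 r=7: 19+25=44 d=7, l++
l=5 r=7: 20+25=45 d=6, l++
l=6 r=7: 24+25=49 d=2, l++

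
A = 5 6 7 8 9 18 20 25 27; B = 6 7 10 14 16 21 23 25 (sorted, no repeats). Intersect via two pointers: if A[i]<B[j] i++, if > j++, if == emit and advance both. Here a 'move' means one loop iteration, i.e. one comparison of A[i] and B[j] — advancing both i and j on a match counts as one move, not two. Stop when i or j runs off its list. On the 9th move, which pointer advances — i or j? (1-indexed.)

i

i=1 j=1: 5<6, i++
i=2 j=1: 6==6 emit, i++,j++
i=3 j=2: 7==7 emit, i++,j++
i=4 j=3: 8<10, i++
i=5 j=3: 9<10, i++
i=6 j=3: 18>10, j++
i=6 j=4: 18>14, j++
i=6 j=5: 18>16, j++
i=6 j=6: 18<21, i++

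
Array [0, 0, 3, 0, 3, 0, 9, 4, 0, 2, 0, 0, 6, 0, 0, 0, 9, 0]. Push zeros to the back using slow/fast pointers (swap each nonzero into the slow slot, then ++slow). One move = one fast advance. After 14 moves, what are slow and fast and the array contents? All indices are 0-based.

slow=0 fast=0: a[fast]=0, fast++
slow=0 fast=1: a[fast]=0, fast++
slow=0 fast=2: a[fast]=3≠0 swap→a[0]=3, slow++,fast++
slow=1 fast=3: a[fast]=0, fast++
slow=1 fast=4: a[fast]=3≠0 swap→a[1]=3, slow++,fast++
slow=2 fast=5: a[fast]=0, fast++
slow=2 fast=6: a[fast]=9≠0 swap→a[2]=9, slow++,fast++
slow=3 fast=7: a[fast]=4≠0 swap→a[3]=4, slow++,fast++
slow=4 fast=8: a[fast]=0, fast++
slow=4 fast=9: a[fast]=2≠0 swap→a[4]=2, slow++,fast++
slow=5 fast=10: a[fast]=0, fast++
slow=5 fast=11: a[fast]=0, fast++
slow=5 fast=12: a[fast]=6≠0 swap→a[5]=6, slow++,fast++
slow=6 fast=13: a[fast]=0, fast++

slow=6, fast=14, a=[3, 3, 9, 4, 2, 6, 0, 0, 0, 0, 0, 0, 0, 0, 0, 0, 9, 0]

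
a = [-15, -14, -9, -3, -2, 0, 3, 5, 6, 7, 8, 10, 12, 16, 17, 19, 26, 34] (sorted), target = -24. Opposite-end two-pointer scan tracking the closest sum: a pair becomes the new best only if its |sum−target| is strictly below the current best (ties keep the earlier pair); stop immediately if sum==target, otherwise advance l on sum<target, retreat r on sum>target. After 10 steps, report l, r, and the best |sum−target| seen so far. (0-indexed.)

l=0 r=17: -15+34=19 d=43 *, r--
l=0 r=16: -15+26=11 d=35 *, r--
l=0 r=15: -15+19=4 d=28 *, r--
l=0 r=14: -15+17=2 d=26 *, r--
l=0 r=13: -15+16=1 d=25 *, r--
l=0 r=12: -15+12=-3 d=21 *, r--
l=0 r=11: -15+10=-5 d=19 *, r--
l=0 r=10: -15+8=-7 d=17 *, r--
l=0 r=9: -15+7=-8 d=16 *, r--
l=0 r=8: -15+6=-9 d=15 *, r--

l=0, r=7, best |Δ|=15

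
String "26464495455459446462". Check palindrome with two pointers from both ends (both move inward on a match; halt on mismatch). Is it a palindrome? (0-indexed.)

palindrome

l=0 r=19: '2'=='2', l++,r--
l=1 r=18: '6'=='6', l++,r--
l=2 r=17: '4'=='4', l++,r--
l=3 r=16: '6'=='6', l++,r--
l=4 r=15: '4'=='4', l++,r--
l=5 r=14: '4'=='4', l++,r--
l=6 r=13: '9'=='9', l++,r--
l=7 r=12: '5'=='5', l++,r--
l=8 r=11: '4'=='4', l++,r--
l=9 r=10: '5'=='5', l++,r--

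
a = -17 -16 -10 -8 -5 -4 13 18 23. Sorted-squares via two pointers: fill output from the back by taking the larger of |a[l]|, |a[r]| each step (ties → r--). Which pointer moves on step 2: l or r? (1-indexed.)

l=1 r=9: |-17|<=|23| out[9]=529, r--
l=1 r=8: |-17|<=|18| out[8]=324, r--

r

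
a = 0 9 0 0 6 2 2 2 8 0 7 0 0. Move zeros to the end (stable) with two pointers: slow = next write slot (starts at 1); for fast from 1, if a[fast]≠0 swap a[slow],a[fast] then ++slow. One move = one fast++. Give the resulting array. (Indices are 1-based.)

[9, 6, 2, 2, 2, 8, 7, 0, 0, 0, 0, 0, 0]

slow=1 fast=1: a[fast]=0, fast++
slow=1 fast=2: a[fast]=9≠0 swap→a[1]=9, slow++,fast++
slow=2 fast=3: a[fast]=0, fast++
slow=2 fast=4: a[fast]=0, fast++
slow=2 fast=5: a[fast]=6≠0 swap→a[2]=6, slow++,fast++
slow=3 fast=6: a[fast]=2≠0 swap→a[3]=2, slow++,fast++
slow=4 fast=7: a[fast]=2≠0 swap→a[4]=2, slow++,fast++
slow=5 fast=8: a[fast]=2≠0 swap→a[5]=2, slow++,fast++
slow=6 fast=9: a[fast]=8≠0 swap→a[6]=8, slow++,fast++
slow=7 fast=10: a[fast]=0, fast++
slow=7 fast=11: a[fast]=7≠0 swap→a[7]=7, slow++,fast++
slow=8 fast=12: a[fast]=0, fast++
slow=8 fast=13: a[fast]=0, fast++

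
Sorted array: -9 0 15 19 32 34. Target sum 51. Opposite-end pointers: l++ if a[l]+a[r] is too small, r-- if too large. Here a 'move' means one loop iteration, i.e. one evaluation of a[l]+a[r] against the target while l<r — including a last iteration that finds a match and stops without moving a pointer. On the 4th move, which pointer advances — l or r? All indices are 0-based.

r

l=0 r=5: -9+34=25 <51, l++
l=1 r=5: 0+34=34 <51, l++
l=2 r=5: 15+34=49 <51, l++
l=3 r=5: 19+34=53 >51, r--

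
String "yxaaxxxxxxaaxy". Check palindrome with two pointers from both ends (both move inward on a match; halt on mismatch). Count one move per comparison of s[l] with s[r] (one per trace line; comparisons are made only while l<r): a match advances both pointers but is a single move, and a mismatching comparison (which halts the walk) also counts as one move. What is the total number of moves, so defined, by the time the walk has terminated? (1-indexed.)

7 moves

l=1 r=14: 'y'=='y', l++,r--
l=2 r=13: 'x'=='x', l++,r--
l=3 r=12: 'a'=='a', l++,r--
l=4 r=11: 'a'=='a', l++,r--
l=5 r=10: 'x'=='x', l++,r--
l=6 r=9: 'x'=='x', l++,r--
l=7 r=8: 'x'=='x', l++,r--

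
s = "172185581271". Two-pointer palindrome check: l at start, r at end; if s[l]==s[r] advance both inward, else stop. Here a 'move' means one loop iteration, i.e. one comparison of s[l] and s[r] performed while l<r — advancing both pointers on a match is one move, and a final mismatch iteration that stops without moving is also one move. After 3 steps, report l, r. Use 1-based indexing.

l=4, r=9

l=1 r=12: '1'=='1', l++,r--
l=2 r=11: '7'=='7', l++,r--
l=3 r=10: '2'=='2', l++,r--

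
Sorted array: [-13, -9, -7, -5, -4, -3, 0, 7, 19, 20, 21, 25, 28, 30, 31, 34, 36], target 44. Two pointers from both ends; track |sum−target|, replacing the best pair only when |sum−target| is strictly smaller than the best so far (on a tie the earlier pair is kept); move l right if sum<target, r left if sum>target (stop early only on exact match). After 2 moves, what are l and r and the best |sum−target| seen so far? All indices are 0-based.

l=2, r=16, best |Δ|=17

[0,16] -13+36=23 d=21 * → l++
[1,16] -9+36=27 d=17 * → l++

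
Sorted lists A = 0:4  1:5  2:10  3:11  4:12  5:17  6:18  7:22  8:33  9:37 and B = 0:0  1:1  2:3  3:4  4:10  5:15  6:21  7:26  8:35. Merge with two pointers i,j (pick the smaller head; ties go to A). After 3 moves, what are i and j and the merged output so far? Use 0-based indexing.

i=0, j=3, merged so far=[0, 1, 3]

i=0 j=0: A[i]=4>B[j]=0 take 0, j++
i=0 j=1: A[i]=4>B[j]=1 take 1, j++
i=0 j=2: A[i]=4>B[j]=3 take 3, j++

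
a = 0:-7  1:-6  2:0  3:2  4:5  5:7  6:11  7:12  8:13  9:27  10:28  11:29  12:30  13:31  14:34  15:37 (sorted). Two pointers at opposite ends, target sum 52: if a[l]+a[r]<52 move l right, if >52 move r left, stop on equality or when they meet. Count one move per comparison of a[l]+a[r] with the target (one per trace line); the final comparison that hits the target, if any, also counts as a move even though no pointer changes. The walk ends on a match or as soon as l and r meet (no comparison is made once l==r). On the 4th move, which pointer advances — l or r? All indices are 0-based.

l

[0,15] -7+37=30 <52 → l++
[1,15] -6+37=31 <52 → l++
[2,15] 0+37=37 <52 → l++
[3,15] 2+37=39 <52 → l++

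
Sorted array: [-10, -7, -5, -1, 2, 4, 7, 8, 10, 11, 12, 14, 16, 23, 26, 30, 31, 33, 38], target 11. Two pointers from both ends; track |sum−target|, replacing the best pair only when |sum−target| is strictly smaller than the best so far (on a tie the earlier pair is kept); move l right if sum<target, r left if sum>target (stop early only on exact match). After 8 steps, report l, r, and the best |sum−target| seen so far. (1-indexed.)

l=3, r=13, best |Δ|=2

[1,19] -10+38=28 d=17 * → r--
[1,18] -10+33=23 d=12 * → r--
[1,17] -10+31=21 d=10 * → r--
[1,16] -10+30=20 d=9 * → r--
[1,15] -10+26=16 d=5 * → r--
[1,14] -10+23=13 d=2 * → r--
[1,13] -10+16=6 d=5 → l++
[2,13] -7+16=9 d=2 → l++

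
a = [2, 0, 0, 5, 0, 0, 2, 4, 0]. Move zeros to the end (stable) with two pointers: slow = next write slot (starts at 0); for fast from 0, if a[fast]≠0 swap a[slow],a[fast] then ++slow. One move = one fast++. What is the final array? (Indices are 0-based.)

slow=0 fast=0: a[fast]=2≠0 swap→a[0]=2, slow++,fast++
slow=1 fast=1: a[fast]=0, fast++
slow=1 fast=2: a[fast]=0, fast++
slow=1 fast=3: a[fast]=5≠0 swap→a[1]=5, slow++,fast++
slow=2 fast=4: a[fast]=0, fast++
slow=2 fast=5: a[fast]=0, fast++
slow=2 fast=6: a[fast]=2≠0 swap→a[2]=2, slow++,fast++
slow=3 fast=7: a[fast]=4≠0 swap→a[3]=4, slow++,fast++
slow=4 fast=8: a[fast]=0, fast++

[2, 5, 2, 4, 0, 0, 0, 0, 0]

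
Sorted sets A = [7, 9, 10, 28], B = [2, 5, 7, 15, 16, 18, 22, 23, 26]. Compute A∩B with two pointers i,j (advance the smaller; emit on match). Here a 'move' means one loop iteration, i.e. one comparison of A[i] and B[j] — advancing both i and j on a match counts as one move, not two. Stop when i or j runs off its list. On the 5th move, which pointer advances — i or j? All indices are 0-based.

i

[i=0,j=0] 7>2 → j++
[i=0,j=1] 7>5 → j++
[i=0,j=2] 7==7 emit → i++,j++
[i=1,j=3] 9<15 → i++
[i=2,j=3] 10<15 → i++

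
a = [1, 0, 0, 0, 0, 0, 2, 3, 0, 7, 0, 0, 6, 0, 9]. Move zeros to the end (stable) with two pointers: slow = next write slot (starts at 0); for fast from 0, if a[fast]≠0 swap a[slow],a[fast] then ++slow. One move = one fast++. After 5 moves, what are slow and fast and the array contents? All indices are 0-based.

slow=1, fast=5, a=[1, 0, 0, 0, 0, 0, 2, 3, 0, 7, 0, 0, 6, 0, 9]

(s=0,f=0) a[fast]=1≠0 swap→a[0]=1 → slow++,fast++
(s=1,f=1) a[fast]=0 → fast++
(s=1,f=2) a[fast]=0 → fast++
(s=1,f=3) a[fast]=0 → fast++
(s=1,f=4) a[fast]=0 → fast++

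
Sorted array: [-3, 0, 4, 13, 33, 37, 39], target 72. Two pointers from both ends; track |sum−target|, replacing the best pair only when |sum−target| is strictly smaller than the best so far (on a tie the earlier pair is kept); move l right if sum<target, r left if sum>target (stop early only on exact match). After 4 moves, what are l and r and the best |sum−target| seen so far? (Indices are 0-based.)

l=4, r=6, best |Δ|=20

[0,6] -3+39=36 d=36 * → l++
[1,6] 0+39=39 d=33 * → l++
[2,6] 4+39=43 d=29 * → l++
[3,6] 13+39=52 d=20 * → l++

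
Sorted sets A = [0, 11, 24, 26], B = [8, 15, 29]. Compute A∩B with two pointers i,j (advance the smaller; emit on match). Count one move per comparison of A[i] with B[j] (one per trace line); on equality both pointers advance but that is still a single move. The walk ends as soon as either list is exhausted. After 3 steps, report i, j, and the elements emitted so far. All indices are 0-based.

i=0 j=0: 0<8, i++
i=1 j=0: 11>8, j++
i=1 j=1: 11<15, i++

i=2, j=1, emitted=[]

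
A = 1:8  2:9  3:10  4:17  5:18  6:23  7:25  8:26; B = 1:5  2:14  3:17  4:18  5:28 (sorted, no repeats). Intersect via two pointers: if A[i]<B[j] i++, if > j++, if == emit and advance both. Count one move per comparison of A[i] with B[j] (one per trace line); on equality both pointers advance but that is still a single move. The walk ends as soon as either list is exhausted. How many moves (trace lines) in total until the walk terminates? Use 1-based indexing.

10 moves

[i=1,j=1] 8>5 → j++
[i=1,j=2] 8<14 → i++
[i=2,j=2] 9<14 → i++
[i=3,j=2] 10<14 → i++
[i=4,j=2] 17>14 → j++
[i=4,j=3] 17==17 emit → i++,j++
[i=5,j=4] 18==18 emit → i++,j++
[i=6,j=5] 23<28 → i++
[i=7,j=5] 25<28 → i++
[i=8,j=5] 26<28 → i++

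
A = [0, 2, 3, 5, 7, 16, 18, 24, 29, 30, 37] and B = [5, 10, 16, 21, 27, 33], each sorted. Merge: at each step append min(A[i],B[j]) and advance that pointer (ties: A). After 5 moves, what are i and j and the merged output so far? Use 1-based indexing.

[i=1,j=1] A[i]=0<=B[j]=5 take 0 → i++
[i=2,j=1] A[i]=2<=B[j]=5 take 2 → i++
[i=3,j=1] A[i]=3<=B[j]=5 take 3 → i++
[i=4,j=1] A[i]=5<=B[j]=5 take 5 → i++
[i=5,j=1] A[i]=7>B[j]=5 take 5 → j++

i=5, j=2, merged so far=[0, 2, 3, 5, 5]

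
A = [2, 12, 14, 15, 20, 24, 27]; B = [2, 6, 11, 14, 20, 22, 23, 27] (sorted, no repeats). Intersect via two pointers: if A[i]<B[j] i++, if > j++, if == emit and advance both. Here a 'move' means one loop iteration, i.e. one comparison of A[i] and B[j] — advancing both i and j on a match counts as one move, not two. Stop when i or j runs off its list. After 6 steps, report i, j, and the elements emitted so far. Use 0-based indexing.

[i=0,j=0] 2==2 emit → i++,j++
[i=1,j=1] 12>6 → j++
[i=1,j=2] 12>11 → j++
[i=1,j=3] 12<14 → i++
[i=2,j=3] 14==14 emit → i++,j++
[i=3,j=4] 15<20 → i++

i=4, j=4, emitted=[2, 14]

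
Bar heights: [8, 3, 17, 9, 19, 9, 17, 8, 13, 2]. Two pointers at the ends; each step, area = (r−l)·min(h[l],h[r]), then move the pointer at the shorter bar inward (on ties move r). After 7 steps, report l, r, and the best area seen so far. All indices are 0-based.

l=0 r=9: min(8,2)*9=18 best=18 *, r--
l=0 r=8: min(8,13)*8=64 best=64 *, l++
l=1 r=8: min(3,13)*7=21 best=64, l++
l=2 r=8: min(17,13)*6=78 best=78 *, r--
l=2 r=7: min(17,8)*5=40 best=78, r--
l=2 r=6: min(17,17)*4=68 best=78, r--
l=2 r=5: min(17,9)*3=27 best=78, r--

l=2, r=4, best area=78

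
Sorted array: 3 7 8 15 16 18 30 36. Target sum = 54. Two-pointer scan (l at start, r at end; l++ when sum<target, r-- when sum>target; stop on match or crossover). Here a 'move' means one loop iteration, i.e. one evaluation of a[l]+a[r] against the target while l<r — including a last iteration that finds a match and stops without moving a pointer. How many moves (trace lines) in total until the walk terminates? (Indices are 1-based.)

6 moves

l=1 r=8: 3+36=39 <54, l++
l=2 r=8: 7+36=43 <54, l++
l=3 r=8: 8+36=44 <54, l++
l=4 r=8: 15+36=51 <54, l++
l=5 r=8: 16+36=52 <54, l++
l=6 r=8: 18+36=54, found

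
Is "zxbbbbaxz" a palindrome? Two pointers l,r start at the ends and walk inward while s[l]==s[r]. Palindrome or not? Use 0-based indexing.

l=0 r=8: 'z'=='z', l++,r--
l=1 r=7: 'x'=='x', l++,r--
l=2 r=6: 'b'!='a', stop

not a palindrome (mismatch at 2,6)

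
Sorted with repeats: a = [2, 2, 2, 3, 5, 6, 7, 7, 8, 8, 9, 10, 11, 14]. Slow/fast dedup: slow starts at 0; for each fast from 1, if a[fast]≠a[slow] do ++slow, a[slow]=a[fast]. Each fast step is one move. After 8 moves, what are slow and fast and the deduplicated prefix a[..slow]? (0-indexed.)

slow=0 fast=1: a[fast]=2=a[slow] dup, fast++
slow=0 fast=2: a[fast]=2=a[slow] dup, fast++
slow=0 fast=3: a[fast]=3≠a[slow]=2 write a[1]=3, slow++,fast++
slow=1 fast=4: a[fast]=5≠a[slow]=3 write a[2]=5, slow++,fast++
slow=2 fast=5: a[fast]=6≠a[slow]=5 write a[3]=6, slow++,fast++
slow=3 fast=6: a[fast]=7≠a[slow]=6 write a[4]=7, slow++,fast++
slow=4 fast=7: a[fast]=7=a[slow] dup, fast++
slow=4 fast=8: a[fast]=8≠a[slow]=7 write a[5]=8, slow++,fast++

slow=5, fast=9, prefix=[2, 3, 5, 6, 7, 8]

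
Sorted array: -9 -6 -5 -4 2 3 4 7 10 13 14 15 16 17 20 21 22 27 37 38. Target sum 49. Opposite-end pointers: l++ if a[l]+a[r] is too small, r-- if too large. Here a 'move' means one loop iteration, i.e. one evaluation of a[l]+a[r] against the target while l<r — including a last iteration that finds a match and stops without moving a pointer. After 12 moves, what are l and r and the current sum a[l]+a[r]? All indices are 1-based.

[1,20] -9+38=29 <49 → l++
[2,20] -6+38=32 <49 → l++
[3,20] -5+38=33 <49 → l++
[4,20] -4+38=34 <49 → l++
[5,20] 2+38=40 <49 → l++
[6,20] 3+38=41 <49 → l++
[7,20] 4+38=42 <49 → l++
[8,20] 7+38=45 <49 → l++
[9,20] 10+38=48 <49 → l++
[10,20] 13+38=51 >49 → r--
[10,19] 13+37=50 >49 → r--
[10,18] 13+27=40 <49 → l++

l=11, r=18, sum=41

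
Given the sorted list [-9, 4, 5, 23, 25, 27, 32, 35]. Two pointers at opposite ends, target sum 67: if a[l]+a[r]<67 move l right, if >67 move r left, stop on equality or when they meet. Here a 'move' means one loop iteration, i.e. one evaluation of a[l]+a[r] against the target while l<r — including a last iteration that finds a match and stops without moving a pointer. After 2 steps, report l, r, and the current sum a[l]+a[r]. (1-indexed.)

l=3, r=8, sum=40

[1,8] -9+35=26 <67 → l++
[2,8] 4+35=39 <67 → l++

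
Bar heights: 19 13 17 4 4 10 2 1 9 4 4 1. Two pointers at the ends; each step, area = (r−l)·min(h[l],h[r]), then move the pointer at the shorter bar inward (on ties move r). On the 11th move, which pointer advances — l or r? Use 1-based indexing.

[1,12] min(19,1)*11=11 best=11 * → r--
[1,11] min(19,4)*10=40 best=40 * → r--
[1,10] min(19,4)*9=36 best=40 → r--
[1,9] min(19,9)*8=72 best=72 * → r--
[1,8] min(19,1)*7=7 best=72 → r--
[1,7] min(19,2)*6=12 best=72 → r--
[1,6] min(19,10)*5=50 best=72 → r--
[1,5] min(19,4)*4=16 best=72 → r--
[1,4] min(19,4)*3=12 best=72 → r--
[1,3] min(19,17)*2=34 best=72 → r--
[1,2] min(19,13)*1=13 best=72 → r--

r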